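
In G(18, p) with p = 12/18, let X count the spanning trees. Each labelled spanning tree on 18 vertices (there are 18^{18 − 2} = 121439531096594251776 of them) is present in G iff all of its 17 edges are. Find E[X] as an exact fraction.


K_18 has 18^{18 − 2} = 121439531096594251776 labelled spanning trees.
For each such spanning tree H, let X_H = 1 if all 17 edges of H are present in G. Then P[X_H = 1] = p^{17} = (2/3)^{17} = 131072/129140163.
Summing the indicators: E[X] = Σ_H E[X_H] = 121439531096594251776 · p^{17} = 121439531096594251776 · 131072/129140163 = 123256172596690944.
Numerically: E[X] ≈ 1.23256e+17.

E[X] = 121439531096594251776 · (2/3)^{17} = 123256172596690944 ≈ 1.23256e+17.


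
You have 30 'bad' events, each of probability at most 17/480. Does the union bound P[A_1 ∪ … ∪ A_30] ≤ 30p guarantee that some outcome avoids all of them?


Union bound: P[∪_{i=1}^{30} A_i] ≤ Σ_i P[A_i] ≤ 30·p = 30·(17/480) = 17/16.
Numerically: 17/16 ≈ 1.062500.
Is 17/16 < 1? NO.
Since the bound 17/16 is ≥ 1, the union bound is uninformative here; it does NOT by itself certify existence.

30·p = 17/16 ≈ 1.062500; existence NOT certified by the union bound.


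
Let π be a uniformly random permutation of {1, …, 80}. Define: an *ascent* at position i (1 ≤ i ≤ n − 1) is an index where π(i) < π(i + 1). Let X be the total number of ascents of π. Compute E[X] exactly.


Write X = Σ X_I over i = 1, …, 79, with X_I the indicator of one ascent.
There are 79 indicators.
For each fixed i, the pair (π(i), π(i+1)) is a uniformly random ordered pair of distinct values from {1, …, 80}; by symmetry P[π(i) < π(i+1)] = 1/2.
By linearity: E[X] = 79 · (1/2) = (80 − 1) · (1/2) = 79/2 ≈ 39.500.

E[X] = 79/2 = 39.500.


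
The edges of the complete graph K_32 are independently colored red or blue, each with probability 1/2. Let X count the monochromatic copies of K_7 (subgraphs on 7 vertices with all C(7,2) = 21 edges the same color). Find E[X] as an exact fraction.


Let X = Σ_S X_S over the C(32, 7) = 3365856 subsets S of size 7, where X_S = 1 if the K_7 on S is monochromatic.
For a fixed S, the K_7 on S has C(7, 2) = 21 edges. P[all 21 edges red] = (1/2)^21, and likewise for blue, so P[monochromatic] = 2·(1/2)^21 = 2^{1 − 21} = 1/1048576.
By linearity: E[X] = C(32, 7) · 2^{1 − 21} = 3365856 · 1/1048576 = 105183/32768.
Numerically: E[X] ≈ 3.20993.

E[X] = C(32,7)·2^(1−C(7,2)) = 105183/32768 ≈ 3.20993.


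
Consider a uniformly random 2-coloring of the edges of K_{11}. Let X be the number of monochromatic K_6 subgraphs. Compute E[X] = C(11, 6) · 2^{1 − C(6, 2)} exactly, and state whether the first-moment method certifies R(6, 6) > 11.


E[X] = C(11, 6) · 2^{1 − 15} = 462 · 2^{−14} = 462/16384.
As a reduced fraction: E[X] = 231/8192 ≈ 0.028.
Is E[X] < 1? YES.
Since E[X] < 1, there exists a 2-coloring of K_{11} with no monochromatic K_6; hence R(6, 6) > 11.

E[X] = 231/8192 ≈ 0.028; E[X] < 1, so R(6, 6) > 11.


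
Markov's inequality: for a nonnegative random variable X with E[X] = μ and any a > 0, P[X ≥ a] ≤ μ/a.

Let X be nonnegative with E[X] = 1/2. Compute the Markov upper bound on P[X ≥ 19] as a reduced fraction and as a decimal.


μ = E[X] = 1/2, a = 19.
Markov: P[X ≥ 19] ≤ μ/a = (1/2)/19 = 1/38.
Numerically: ≈ 0.026.
(Since a = 19 > μ = 0.500, the bound 1/38 is < 1 and informative.)

P[X ≥ 19] ≤ 1/38 ≈ 0.026.


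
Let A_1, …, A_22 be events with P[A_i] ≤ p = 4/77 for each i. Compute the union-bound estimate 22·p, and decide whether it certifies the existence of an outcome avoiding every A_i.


Union bound: P[∪_{i=1}^{22} A_i] ≤ Σ_i P[A_i] ≤ 22·p = 22·(4/77) = 8/7.
Numerically: 8/7 ≈ 1.14286.
Is 8/7 < 1? NO.
Since the bound 8/7 is ≥ 1, the union bound is uninformative here; it does NOT by itself certify existence.

22·p = 8/7 ≈ 1.14286; existence NOT certified by the union bound.


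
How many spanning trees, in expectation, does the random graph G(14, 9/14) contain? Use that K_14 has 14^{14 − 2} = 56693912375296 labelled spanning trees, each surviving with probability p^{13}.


K_14 has 14^{14 − 2} = 56693912375296 labelled spanning trees.
For each such spanning tree H, let X_H = 1 if all 13 edges of H are present in G. Then P[X_H = 1] = p^{13} = (9/14)^{13} = 2541865828329/793714773254144.
Summing the indicators: E[X] = Σ_H E[X_H] = 56693912375296 · p^{13} = 56693912375296 · 2541865828329/793714773254144 = 2541865828329/14.
Numerically: E[X] ≈ 1.8156e+11.

E[X] = 56693912375296 · (9/14)^{13} = 2541865828329/14 ≈ 1.8156e+11.


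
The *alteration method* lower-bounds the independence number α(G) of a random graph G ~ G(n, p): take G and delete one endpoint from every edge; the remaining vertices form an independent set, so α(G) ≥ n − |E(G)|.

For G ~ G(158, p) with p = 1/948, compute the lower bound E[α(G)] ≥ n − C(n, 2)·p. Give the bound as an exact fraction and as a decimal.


E[|E(G)|] = C(158, 2)·p = 12403 · (1/948) = 157/12.
E[α(G)] ≥ n − E[|E(G)|] = 158 − 157/12 = 1739/12.
Numerically: ≈ 144.916667.
(This is only a lower bound; the true E[α(G)] may be larger.)

E[α(G)] ≥ 1739/12 ≈ 144.916667.


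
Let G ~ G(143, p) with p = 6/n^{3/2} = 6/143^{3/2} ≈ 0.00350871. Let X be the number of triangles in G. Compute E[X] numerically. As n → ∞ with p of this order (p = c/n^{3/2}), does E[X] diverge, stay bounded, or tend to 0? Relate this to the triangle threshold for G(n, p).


Number of potential triangles: C(143, 3) = 477191.
Each occurs with probability p³ ≈ (0.00350871)³ ≈ 4.31958061e-08.
By linearity: E[X] = C(143, 3)·p³ ≈ 477191 · 4.31958061e-08 ≈ 0.020613.
Since α = 3/2 > 1, p = c/n^{3/2} = o(1/n) is below the triangle threshold p ~ 1/n. Asymptotically E[X] ~ (c³/6)·n^{3(1−α)} = (6³/6)·n^{-1.5} → 0, so by Markov's inequality G has no triangles w.h.p.

E[X] ≈ 0.020613; in regime p = Θ(1/n^{3/2}) E[X] tends to 0 (below the triangle threshold p ~ 1/n).


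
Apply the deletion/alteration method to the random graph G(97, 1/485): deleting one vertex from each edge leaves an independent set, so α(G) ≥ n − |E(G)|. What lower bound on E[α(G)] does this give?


E[|E(G)|] = C(97, 2)·p = 4656 · (1/485) = 48/5.
E[α(G)] ≥ n − E[|E(G)|] = 97 − 48/5 = 437/5.
Numerically: ≈ 87.400000.
(This is only a lower bound; the true E[α(G)] may be larger.)

E[α(G)] ≥ 437/5 ≈ 87.400000.


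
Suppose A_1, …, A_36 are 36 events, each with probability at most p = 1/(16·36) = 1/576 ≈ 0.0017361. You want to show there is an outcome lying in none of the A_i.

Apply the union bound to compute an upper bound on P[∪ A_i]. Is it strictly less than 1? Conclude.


Union bound: P[∪_{i=1}^{36} A_i] ≤ Σ_i P[A_i] ≤ 36·p = 36·(1/576) = 1/16.
Numerically: 1/16 ≈ 0.0625000.
Is 1/16 < 1? YES.
Since P[∪ A_i] ≤ 1/16 < 1, the complement has P[∩ A_i^c] ≥ 1 − 1/16 = 15/16 > 0, so some outcome avoids every A_i.

36·p = 1/16 ≈ 0.0625000; existence CERTIFIED by the union bound.


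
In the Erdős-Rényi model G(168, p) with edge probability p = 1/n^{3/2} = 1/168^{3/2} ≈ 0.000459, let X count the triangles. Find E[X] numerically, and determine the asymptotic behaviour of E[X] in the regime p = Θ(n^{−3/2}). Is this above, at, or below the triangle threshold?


Number of potential triangles: C(168, 3) = 776216.
Each occurs with probability p³ ≈ (0.000459)³ ≈ 9.68519e-11.
By linearity: E[X] = C(168, 3)·p³ ≈ 776216 · 9.68519e-11 ≈ 0.000.
Since α = 3/2 > 1, p = c/n^{3/2} = o(1/n) is below the triangle threshold p ~ 1/n. Asymptotically E[X] ~ (c³/6)·n^{3(1−α)} = (1³/6)·n^{-1.5} → 0, so by Markov's inequality G has no triangles w.h.p.

E[X] ≈ 0.000; in regime p = Θ(1/n^{3/2}) E[X] tends to 0 (below the triangle threshold p ~ 1/n).


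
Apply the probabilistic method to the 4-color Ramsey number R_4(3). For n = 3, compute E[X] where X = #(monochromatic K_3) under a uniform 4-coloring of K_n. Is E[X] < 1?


E[X] = C(3, 3) · 4^{1 − 3} = 1 · 4^{−2} = 1/16.
As a reduced fraction: E[X] = 1/16 ≈ 0.06250.
Is E[X] < 1? YES.
Since E[X] < 1, there exists a 4-coloring of K_{3} with no monochromatic K_3; hence R_4(3) > 3.

E[X] = 1/16 ≈ 0.06250; E[X] < 1, so R_4(3) > 3.


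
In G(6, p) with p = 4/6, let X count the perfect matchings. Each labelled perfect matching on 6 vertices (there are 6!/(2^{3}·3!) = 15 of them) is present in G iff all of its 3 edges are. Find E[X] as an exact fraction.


K_6 has 6!/(2^{3}·3!) = 15 labelled perfect matchings.
For each such perfect matching H, let X_H = 1 if all 3 edges of H are present in G. Then P[X_H = 1] = p^{3} = (2/3)^{3} = 8/27.
By linearity of expectation: E[X] = Σ_H E[X_H] = 15 · p^{3} = 15 · 8/27 = 40/9.
Numerically: E[X] ≈ 4.44.

E[X] = 15 · (2/3)^{3} = 40/9 ≈ 4.44.


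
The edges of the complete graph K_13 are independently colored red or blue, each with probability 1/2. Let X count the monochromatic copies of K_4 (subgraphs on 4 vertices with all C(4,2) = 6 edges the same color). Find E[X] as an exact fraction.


Let X = Σ_S X_S over the C(13, 4) = 715 subsets S of size 4, where X_S = 1 if the K_4 on S is monochromatic.
For a fixed S, the K_4 on S has C(4, 2) = 6 edges. P[all 6 edges red] = (1/2)^6, and likewise for blue, so P[monochromatic] = 2·(1/2)^6 = 2^{1 − 6} = 1/32.
Summing: E[X] = C(13, 4) · 2^{1 − 6} = 715 · 1/32 = 715/32.
Numerically: E[X] ≈ 22.343750.

E[X] = C(13,4)·2^(1−C(4,2)) = 715/32 ≈ 22.343750.


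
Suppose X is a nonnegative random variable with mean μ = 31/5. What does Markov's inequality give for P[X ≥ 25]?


μ = E[X] = 31/5, a = 25.
Markov: P[X ≥ 25] ≤ μ/a = (31/5)/25 = 31/125.
Numerically: ≈ 0.2480.
(Since a = 25 > μ = 6.2000, the bound 31/125 is < 1 and informative.)

P[X ≥ 25] ≤ 31/125 ≈ 0.2480.


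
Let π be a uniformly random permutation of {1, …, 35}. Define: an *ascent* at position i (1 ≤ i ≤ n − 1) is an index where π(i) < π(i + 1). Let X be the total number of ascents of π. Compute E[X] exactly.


Write X = Σ X_I over i = 1, …, 34, with X_I the indicator of one ascent.
There are 34 indicators.
For each fixed i, the pair (π(i), π(i+1)) is a uniformly random ordered pair of distinct values from {1, …, 35}; by symmetry P[π(i) < π(i+1)] = 1/2.
By linearity: E[X] = 34 · (1/2) = (35 − 1) · (1/2) = 17 ≈ 17.000000.

E[X] = 17 = 17.000000.


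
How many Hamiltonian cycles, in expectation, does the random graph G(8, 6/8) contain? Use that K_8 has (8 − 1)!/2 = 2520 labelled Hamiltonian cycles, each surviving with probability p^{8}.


K_8 has (8 − 1)!/2 = 2520 labelled Hamiltonian cycles.
For each such Hamiltonian cycle H, let X_H = 1 if all 8 edges of H are present in G. Then P[X_H = 1] = p^{8} = (3/4)^{8} = 6561/65536.
By linearity: E[X] = Σ_H E[X_H] = 2520 · p^{8} = 2520 · 6561/65536 = 2066715/8192.
Numerically: E[X] ≈ 252.

E[X] = 2520 · (3/4)^{8} = 2066715/8192 ≈ 252.


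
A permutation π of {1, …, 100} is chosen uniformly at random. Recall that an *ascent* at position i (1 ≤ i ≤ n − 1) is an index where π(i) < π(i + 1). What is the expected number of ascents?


Write X = Σ X_I over i = 1, …, 99, with X_I the indicator of one ascent.
There are 99 indicators.
For each fixed i, the pair (π(i), π(i+1)) is a uniformly random ordered pair of distinct values from {1, …, 100}; by symmetry P[π(i) < π(i+1)] = 1/2.
By linearity: E[X] = 99 · (1/2) = (100 − 1) · (1/2) = 99/2 ≈ 49.500.

E[X] = 99/2 = 49.500.


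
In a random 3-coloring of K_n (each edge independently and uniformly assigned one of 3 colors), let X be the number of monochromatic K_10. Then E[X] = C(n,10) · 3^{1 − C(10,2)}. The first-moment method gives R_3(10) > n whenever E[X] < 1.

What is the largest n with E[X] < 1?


We need C(n, 10) · 3^{1 − 45} < 1, i.e. C(n, 10) < 3^{45 − 1} = 984770902183611232881.
Check values of n near the boundary:
  n = 571: C(571, 10) = 937951290893172842001; 937951290893172842001 < 984770902183611232881? YES
  n = 572: C(572, 10) = 954640815642161682606; 954640815642161682606 < 984770902183611232881? YES
  n = 573: C(573, 10) = 971597135635805762226; 971597135635805762226 < 984770902183611232881? YES
  n = 574: C(574, 10) = 988824035203816502691; 988824035203816502691 < 984770902183611232881? NO
  n = 575: C(575, 10) = 1006325345561406175305; 1006325345561406175305 < 984770902183611232881? NO
The largest n with C(n, 10) < 984770902183611232881 is n = 573 (where E[X] = 35985079097622435638/36472996377170786403 ≈ 0.9866). Hence R_3(10) > 573, i.e. R_3(10) ≥ 574.

Largest n = 573; hence R_3(10) > 573.


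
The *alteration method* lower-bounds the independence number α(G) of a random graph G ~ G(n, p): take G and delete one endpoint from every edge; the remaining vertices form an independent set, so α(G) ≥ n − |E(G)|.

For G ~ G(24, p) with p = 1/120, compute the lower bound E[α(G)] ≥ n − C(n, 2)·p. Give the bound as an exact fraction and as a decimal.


E[|E(G)|] = C(24, 2)·p = 276 · (1/120) = 23/10.
E[α(G)] ≥ n − E[|E(G)|] = 24 − 23/10 = 217/10.
Numerically: ≈ 21.700000.
(This is only a lower bound; the true E[α(G)] may be larger.)

E[α(G)] ≥ 217/10 ≈ 21.700000.


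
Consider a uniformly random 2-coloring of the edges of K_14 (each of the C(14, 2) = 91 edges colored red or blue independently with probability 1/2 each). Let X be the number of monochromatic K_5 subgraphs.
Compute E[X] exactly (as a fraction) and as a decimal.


Let X = Σ_S X_S over the C(14, 5) = 2002 subsets S of size 5, where X_S = 1 if the K_5 on S is monochromatic.
For a fixed S, the K_5 on S has C(5, 2) = 10 edges. P[all 10 edges red] = (1/2)^10, and likewise for blue, so P[monochromatic] = 2·(1/2)^10 = 2^{1 − 10} = 1/512.
Summing: E[X] = C(14, 5) · 2^{1 − 10} = 2002 · 1/512 = 1001/256.
Numerically: E[X] ≈ 3.9102.

E[X] = C(14,5)·2^(1−C(5,2)) = 1001/256 ≈ 3.9102.


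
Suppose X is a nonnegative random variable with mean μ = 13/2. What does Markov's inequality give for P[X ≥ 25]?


μ = E[X] = 13/2, a = 25.
Markov: P[X ≥ 25] ≤ μ/a = (13/2)/25 = 13/50.
Numerically: ≈ 0.260.
(Since a = 25 > μ = 6.500, the bound 13/50 is < 1 and informative.)

P[X ≥ 25] ≤ 13/50 ≈ 0.260.


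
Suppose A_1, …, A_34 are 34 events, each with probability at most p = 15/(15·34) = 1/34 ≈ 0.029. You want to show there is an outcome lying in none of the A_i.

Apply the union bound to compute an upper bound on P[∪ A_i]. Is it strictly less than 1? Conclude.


Union bound: P[∪_{i=1}^{34} A_i] ≤ Σ_i P[A_i] ≤ 34·p = 34·(1/34) = 1.
Numerically: 1 ≈ 1.000.
Is 1 < 1? NO.
Since the bound 1 is ≥ 1, the union bound is uninformative here; it does NOT by itself certify existence.

34·p = 1 ≈ 1.000; existence NOT certified by the union bound.


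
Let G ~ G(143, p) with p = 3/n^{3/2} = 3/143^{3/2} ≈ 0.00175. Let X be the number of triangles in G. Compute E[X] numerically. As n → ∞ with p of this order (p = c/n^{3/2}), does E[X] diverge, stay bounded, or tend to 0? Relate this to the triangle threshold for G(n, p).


Number of potential triangles: C(143, 3) = 477191.
Each occurs with probability p³ ≈ (0.00175)³ ≈ 5.39948e-09.
By linearity: E[X] = C(143, 3)·p³ ≈ 477191 · 5.39948e-09 ≈ 0.003.
Since α = 3/2 > 1, p = c/n^{3/2} = o(1/n) is below the triangle threshold p ~ 1/n. Asymptotically E[X] ~ (c³/6)·n^{3(1−α)} = (3³/6)·n^{-1.5} → 0, so by Markov's inequality G has no triangles w.h.p.

E[X] ≈ 0.003; in regime p = Θ(1/n^{3/2}) E[X] tends to 0 (below the triangle threshold p ~ 1/n).


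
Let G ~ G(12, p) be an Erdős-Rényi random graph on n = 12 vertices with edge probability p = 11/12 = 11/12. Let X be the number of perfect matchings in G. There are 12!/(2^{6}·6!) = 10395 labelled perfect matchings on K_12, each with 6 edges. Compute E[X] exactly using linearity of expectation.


K_12 has 12!/(2^{6}·6!) = 10395 labelled perfect matchings.
For each such perfect matching H, let X_H = 1 if all 6 edges of H are present in G. Then P[X_H = 1] = p^{6} = (11/12)^{6} = 1771561/2985984.
Summing the indicators: E[X] = Σ_H E[X_H] = 10395 · p^{6} = 10395 · 1771561/2985984 = 682050985/110592.
Numerically: E[X] ≈ 6167.27.

E[X] = 10395 · (11/12)^{6} = 682050985/110592 ≈ 6167.27.


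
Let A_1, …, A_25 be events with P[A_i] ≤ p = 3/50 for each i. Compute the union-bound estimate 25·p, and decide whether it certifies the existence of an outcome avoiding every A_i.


Union bound: P[∪_{i=1}^{25} A_i] ≤ Σ_i P[A_i] ≤ 25·p = 25·(3/50) = 3/2.
Numerically: 3/2 ≈ 1.5000000.
Is 3/2 < 1? NO.
Since the bound 3/2 is ≥ 1, the union bound is uninformative here; it does NOT by itself certify existence.

25·p = 3/2 ≈ 1.5000000; existence NOT certified by the union bound.


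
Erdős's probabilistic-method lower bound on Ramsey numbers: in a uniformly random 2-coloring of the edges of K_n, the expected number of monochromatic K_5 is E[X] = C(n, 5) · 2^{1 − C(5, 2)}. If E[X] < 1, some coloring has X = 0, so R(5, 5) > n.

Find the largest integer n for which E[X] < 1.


We need C(n, 5) · 2^{1 − 10} < 1, i.e. C(n, 5) < 2^{10 − 1} = 512.
Check values of n near the boundary:
  n = 8: C(8, 5) = 56; 56 < 512? YES
  n = 9: C(9, 5) = 126; 126 < 512? YES
  n = 10: C(10, 5) = 252; 252 < 512? YES
  n = 11: C(11, 5) = 462; 462 < 512? YES
  n = 12: C(12, 5) = 792; 792 < 512? NO
  n = 13: C(13, 5) = 1287; 1287 < 512? NO
  n = 14: C(14, 5) = 2002; 2002 < 512? NO
The largest n with C(n, 5) < 512 is n = 11 (where E[X] = 231/256 ≈ 0.9023438). Hence R(5, 5) > 11, i.e. R(5, 5) ≥ 12.

Largest n = 11; hence R(5, 5) > 11.


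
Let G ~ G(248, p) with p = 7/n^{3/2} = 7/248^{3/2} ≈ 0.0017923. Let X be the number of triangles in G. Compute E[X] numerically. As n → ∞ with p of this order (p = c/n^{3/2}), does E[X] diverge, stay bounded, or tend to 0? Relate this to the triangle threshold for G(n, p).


Number of potential triangles: C(248, 3) = 2511496.
Each occurs with probability p³ ≈ (0.0017923)³ ≈ 5.7578660e-09.
By linearity: E[X] = C(248, 3)·p³ ≈ 2511496 · 5.7578660e-09 ≈ 0.01446.
Since α = 3/2 > 1, p = c/n^{3/2} = o(1/n) is below the triangle threshold p ~ 1/n. Asymptotically E[X] ~ (c³/6)·n^{3(1−α)} = (7³/6)·n^{-1.5} → 0, so by Markov's inequality G has no triangles w.h.p.

E[X] ≈ 0.01446; in regime p = Θ(1/n^{3/2}) E[X] tends to 0 (below the triangle threshold p ~ 1/n).


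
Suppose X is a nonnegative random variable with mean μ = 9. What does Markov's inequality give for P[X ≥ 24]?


μ = E[X] = 9, a = 24.
Markov: P[X ≥ 24] ≤ μ/a = (9)/24 = 3/8.
Numerically: ≈ 0.375.
(Since a = 24 > μ = 9.000, the bound 3/8 is < 1 and informative.)

P[X ≥ 24] ≤ 3/8 ≈ 0.375.


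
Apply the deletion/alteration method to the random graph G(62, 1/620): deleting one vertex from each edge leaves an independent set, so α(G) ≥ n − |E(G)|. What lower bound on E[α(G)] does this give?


E[|E(G)|] = C(62, 2)·p = 1891 · (1/620) = 61/20.
E[α(G)] ≥ n − E[|E(G)|] = 62 − 61/20 = 1179/20.
Numerically: ≈ 58.950.
(This is only a lower bound; the true E[α(G)] may be larger.)

E[α(G)] ≥ 1179/20 ≈ 58.950.


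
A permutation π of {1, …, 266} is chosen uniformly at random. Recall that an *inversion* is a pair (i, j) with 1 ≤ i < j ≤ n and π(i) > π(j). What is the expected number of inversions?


Write X = Σ X_I over the C(266, 2) = 35245 pairs i < j, with X_I the indicator of one inversion.
There are 35245 indicators.
For each fixed pair i < j, the values π(i) and π(j) are two distinct elements of {1, …, 266} in uniformly random order; by symmetry P[π(i) > π(j)] = 1/2.
By linearity: E[X] = 35245 · (1/2) = C(266, 2) · (1/2) = 35245/2 = 35245/2 ≈ 17622.500000.

E[X] = 35245/2 = 17622.500000.


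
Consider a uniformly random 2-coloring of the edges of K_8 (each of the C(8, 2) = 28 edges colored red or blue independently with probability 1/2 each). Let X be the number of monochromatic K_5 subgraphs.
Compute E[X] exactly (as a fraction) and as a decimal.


Let X = Σ_S X_S over the C(8, 5) = 56 subsets S of size 5, where X_S = 1 if the K_5 on S is monochromatic.
For a fixed S, the K_5 on S has C(5, 2) = 10 edges. P[all 10 edges red] = (1/2)^10, and likewise for blue, so P[monochromatic] = 2·(1/2)^10 = 2^{1 − 10} = 1/512.
Summing: E[X] = C(8, 5) · 2^{1 − 10} = 56 · 1/512 = 7/64.
Numerically: E[X] ≈ 0.10938.

E[X] = C(8,5)·2^(1−C(5,2)) = 7/64 ≈ 0.10938.


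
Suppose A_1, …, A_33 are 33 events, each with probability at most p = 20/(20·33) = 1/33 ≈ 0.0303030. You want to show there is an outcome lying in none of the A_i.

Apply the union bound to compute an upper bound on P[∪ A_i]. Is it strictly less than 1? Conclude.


Union bound: P[∪_{i=1}^{33} A_i] ≤ Σ_i P[A_i] ≤ 33·p = 33·(1/33) = 1.
Numerically: 1 ≈ 1.0000000.
Is 1 < 1? NO.
Since the bound 1 is ≥ 1, the union bound is uninformative here; it does NOT by itself certify existence.

33·p = 1 ≈ 1.0000000; existence NOT certified by the union bound.


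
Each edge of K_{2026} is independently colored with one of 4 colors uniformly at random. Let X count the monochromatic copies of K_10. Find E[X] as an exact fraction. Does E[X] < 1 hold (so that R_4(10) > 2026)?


E[X] = C(2026, 10) · 4^{1 − 45} = 314029205130126398094885285 · 4^{−44} = 314029205130126398094885285/309485009821345068724781056.
As a reduced fraction: E[X] = 314029205130126398094885285/309485009821345068724781056 ≈ 1.014683.
Is E[X] < 1? NO.
Since E[X] ≥ 1, the first-moment bound is inconclusive at n = 2026; it does NOT by itself certify R_4(10) > 2026.

E[X] = 314029205130126398094885285/309485009821345068724781056 ≈ 1.014683; E[X] ≥ 1; first-moment method inconclusive here.


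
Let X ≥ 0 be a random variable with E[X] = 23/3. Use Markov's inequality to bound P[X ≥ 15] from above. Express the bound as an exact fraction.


μ = E[X] = 23/3, a = 15.
Markov: P[X ≥ 15] ≤ μ/a = (23/3)/15 = 23/45.
Numerically: ≈ 0.511.
(Since a = 15 > μ = 7.667, the bound 23/45 is < 1 and informative.)

P[X ≥ 15] ≤ 23/45 ≈ 0.511.


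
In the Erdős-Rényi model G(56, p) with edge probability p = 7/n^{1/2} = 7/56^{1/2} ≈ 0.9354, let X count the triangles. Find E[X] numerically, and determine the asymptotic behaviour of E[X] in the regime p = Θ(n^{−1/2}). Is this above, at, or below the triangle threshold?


Number of potential triangles: C(56, 3) = 27720.
Each occurs with probability p³ ≈ (0.9354)³ ≈ 8.184876e-01.
By linearity: E[X] = C(56, 3)·p³ ≈ 27720 · 8.184876e-01 ≈ 22688.4750.
Since α = 1/2 < 1, p = c/n^{1/2} ≫ 1/n is above the triangle threshold p ~ 1/n. Asymptotically E[X] ~ (c³/6)·n^{3(1−α)} = (7³/6)·n^{1.5} → ∞; triangles are abundant w.h.p.

E[X] ≈ 22688.4750; in regime p = Θ(1/n^{1/2}) E[X] diverges (above the triangle threshold p ~ 1/n).


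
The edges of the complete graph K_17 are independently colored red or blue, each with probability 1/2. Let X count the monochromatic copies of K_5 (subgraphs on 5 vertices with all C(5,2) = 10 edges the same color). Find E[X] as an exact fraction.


Let X = Σ_S X_S over the C(17, 5) = 6188 subsets S of size 5, where X_S = 1 if the K_5 on S is monochromatic.
For a fixed S, the K_5 on S has C(5, 2) = 10 edges. P[all 10 edges red] = (1/2)^10, and likewise for blue, so P[monochromatic] = 2·(1/2)^10 = 2^{1 − 10} = 1/512.
By linearity: E[X] = C(17, 5) · 2^{1 − 10} = 6188 · 1/512 = 1547/128.
Numerically: E[X] ≈ 12.085938.

E[X] = C(17,5)·2^(1−C(5,2)) = 1547/128 ≈ 12.085938.


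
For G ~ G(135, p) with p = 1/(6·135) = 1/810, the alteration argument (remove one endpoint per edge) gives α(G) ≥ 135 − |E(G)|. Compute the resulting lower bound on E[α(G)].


E[|E(G)|] = C(135, 2)·p = 9045 · (1/810) = 67/6.
E[α(G)] ≥ n − E[|E(G)|] = 135 − 67/6 = 743/6.
Numerically: ≈ 123.833333.
(This is only a lower bound; the true E[α(G)] may be larger.)

E[α(G)] ≥ 743/6 ≈ 123.833333.


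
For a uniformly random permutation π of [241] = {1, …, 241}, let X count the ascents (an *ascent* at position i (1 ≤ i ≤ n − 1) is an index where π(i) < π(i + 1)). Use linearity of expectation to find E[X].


Write X = Σ X_I over i = 1, …, 240, with X_I the indicator of one ascent.
There are 240 indicators.
For each fixed i, the pair (π(i), π(i+1)) is a uniformly random ordered pair of distinct values from {1, …, 241}; by symmetry P[π(i) < π(i+1)] = 1/2.
By linearity: E[X] = 240 · (1/2) = (241 − 1) · (1/2) = 120 ≈ 120.000000.

E[X] = 120 = 120.000000.


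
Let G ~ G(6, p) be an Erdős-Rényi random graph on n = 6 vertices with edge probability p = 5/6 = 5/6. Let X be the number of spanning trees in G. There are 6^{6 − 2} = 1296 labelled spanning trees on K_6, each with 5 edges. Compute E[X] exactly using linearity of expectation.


K_6 has 6^{6 − 2} = 1296 labelled spanning trees.
For each such spanning tree H, let X_H = 1 if all 5 edges of H are present in G. Then P[X_H = 1] = p^{5} = (5/6)^{5} = 3125/7776.
Summing the indicators: E[X] = Σ_H E[X_H] = 1296 · p^{5} = 1296 · 3125/7776 = 3125/6.
Numerically: E[X] ≈ 520.83.

E[X] = 1296 · (5/6)^{5} = 3125/6 ≈ 520.83.


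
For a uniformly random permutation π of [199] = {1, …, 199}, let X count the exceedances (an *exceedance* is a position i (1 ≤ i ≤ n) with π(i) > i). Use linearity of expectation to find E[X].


Write X = Σ_{i=1}^{199} X_i, where X_i = 1_{π(i) > i}.
For each fixed i, π(i) is uniform over {1, …, 199} (marginal of a uniform permutation), so P[π(i) > i] = (n − i)/n. Summing: Σ_{i=1}^{199} (n − i)/n = (0 + 1 + … + 198)/199 = 199(199 − 1)/(2·199) = (199 − 1)/2.
Hence E[X] = Σ_{i=1}^{199} (199 − i)/199 = 99 ≈ 99.0000.

E[X] = 99 = 99.0000.


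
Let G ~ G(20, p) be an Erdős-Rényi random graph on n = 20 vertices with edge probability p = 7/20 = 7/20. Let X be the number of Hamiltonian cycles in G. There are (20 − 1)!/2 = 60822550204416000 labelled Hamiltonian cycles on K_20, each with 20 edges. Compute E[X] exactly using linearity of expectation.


K_20 has (20 − 1)!/2 = 60822550204416000 labelled Hamiltonian cycles.
For each such Hamiltonian cycle H, let X_H = 1 if all 20 edges of H are present in G. Then P[X_H = 1] = p^{20} = (7/20)^{20} = 79792266297612001/104857600000000000000000000.
By linearity: E[X] = Σ_H E[X_H] = 60822550204416000 · p^{20} = 60822550204416000 · 79792266297612001/104857600000000000000000000 = 1184855742873690605203907421/25600000000000000000.
Numerically: E[X] ≈ 4.63e+07.

E[X] = 60822550204416000 · (7/20)^{20} = 1184855742873690605203907421/25600000000000000000 ≈ 4.63e+07.


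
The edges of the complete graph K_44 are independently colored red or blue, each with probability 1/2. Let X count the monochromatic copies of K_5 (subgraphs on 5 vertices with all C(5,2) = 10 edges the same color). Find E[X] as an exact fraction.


Let X = Σ_S X_S over the C(44, 5) = 1086008 subsets S of size 5, where X_S = 1 if the K_5 on S is monochromatic.
For a fixed S, the K_5 on S has C(5, 2) = 10 edges. P[all 10 edges red] = (1/2)^10, and likewise for blue, so P[monochromatic] = 2·(1/2)^10 = 2^{1 − 10} = 1/512.
Summing: E[X] = C(44, 5) · 2^{1 − 10} = 1086008 · 1/512 = 135751/64.
Numerically: E[X] ≈ 2121.109375.

E[X] = C(44,5)·2^(1−C(5,2)) = 135751/64 ≈ 2121.109375.


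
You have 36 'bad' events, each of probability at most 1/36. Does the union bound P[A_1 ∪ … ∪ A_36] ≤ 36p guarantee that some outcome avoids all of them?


Union bound: P[∪_{i=1}^{36} A_i] ≤ Σ_i P[A_i] ≤ 36·p = 36·(1/36) = 1.
Numerically: 1 ≈ 1.00000.
Is 1 < 1? NO.
Since the bound 1 is ≥ 1, the union bound is uninformative here; it does NOT by itself certify existence.

36·p = 1 ≈ 1.00000; existence NOT certified by the union bound.


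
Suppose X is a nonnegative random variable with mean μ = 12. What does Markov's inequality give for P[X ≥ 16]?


μ = E[X] = 12, a = 16.
Markov: P[X ≥ 16] ≤ μ/a = (12)/16 = 3/4.
Numerically: ≈ 0.75000.
(Since a = 16 > μ = 12.00000, the bound 3/4 is < 1 and informative.)

P[X ≥ 16] ≤ 3/4 ≈ 0.75000.


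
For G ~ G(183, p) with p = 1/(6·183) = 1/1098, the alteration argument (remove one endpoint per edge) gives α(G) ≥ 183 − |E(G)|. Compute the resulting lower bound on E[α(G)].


E[|E(G)|] = C(183, 2)·p = 16653 · (1/1098) = 91/6.
E[α(G)] ≥ n − E[|E(G)|] = 183 − 91/6 = 1007/6.
Numerically: ≈ 167.83333.
(This is only a lower bound; the true E[α(G)] may be larger.)

E[α(G)] ≥ 1007/6 ≈ 167.83333.


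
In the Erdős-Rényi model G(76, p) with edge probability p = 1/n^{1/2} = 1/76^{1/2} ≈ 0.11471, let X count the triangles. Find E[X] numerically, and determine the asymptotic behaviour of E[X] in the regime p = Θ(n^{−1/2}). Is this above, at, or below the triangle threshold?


Number of potential triangles: C(76, 3) = 70300.
Each occurs with probability p³ ≈ (0.11471)³ ≈ 1.5093140e-03.
By linearity: E[X] = C(76, 3)·p³ ≈ 70300 · 1.5093140e-03 ≈ 106.10478.
Since α = 1/2 < 1, p = c/n^{1/2} ≫ 1/n is above the triangle threshold p ~ 1/n. Asymptotically E[X] ~ (c³/6)·n^{3(1−α)} = (1³/6)·n^{1.5} → ∞; triangles are abundant w.h.p.

E[X] ≈ 106.10478; in regime p = Θ(1/n^{1/2}) E[X] diverges (above the triangle threshold p ~ 1/n).


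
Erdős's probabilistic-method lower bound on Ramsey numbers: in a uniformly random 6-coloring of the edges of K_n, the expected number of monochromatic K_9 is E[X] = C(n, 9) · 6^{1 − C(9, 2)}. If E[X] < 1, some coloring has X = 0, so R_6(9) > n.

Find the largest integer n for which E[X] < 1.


We need C(n, 9) · 6^{1 − 36} < 1, i.e. C(n, 9) < 6^{36 − 1} = 1719070799748422591028658176.
Check values of n near the boundary:
  n = 4403: C(4403, 9) = 1699894433046281918452233150; 1699894433046281918452233150 < 1719070799748422591028658176? YES
  n = 4404: C(4404, 9) = 1703375445537161676647015880; 1703375445537161676647015880 < 1719070799748422591028658176? YES
  n = 4405: C(4405, 9) = 1706862792900636302463627150; 1706862792900636302463627150 < 1719070799748422591028658176? YES
  n = 4406: C(4406, 9) = 1710356485221788389505285700; 1710356485221788389505285700 < 1719070799748422591028658176? YES
  n = 4407: C(4407, 9) = 1713856532599459170657070050; 1713856532599459170657070050 < 1719070799748422591028658176? YES
  n = 4408: C(4408, 9) = 1717362945146264156457459600; 1717362945146264156457459600 < 1719070799748422591028658176? YES
  n = 4409: C(4409, 9) = 1720875732988608787686577131; 1720875732988608787686577131 < 1719070799748422591028658176? NO
  n = 4410: C(4410, 9) = 1724394906266704102180823710; 1724394906266704102180823710 < 1719070799748422591028658176? NO
  n = 4411: C(4411, 9) = 1727920475134582415883601405; 1727920475134582415883601405 < 1719070799748422591028658176? NO
The largest n with C(n, 9) < 1719070799748422591028658176 is n = 4408 (where E[X] = 35778394690547169926197075/35813974994758803979763712 ≈ 0.9990). Hence R_6(9) > 4408, i.e. R_6(9) ≥ 4409.

Largest n = 4408; hence R_6(9) > 4408.


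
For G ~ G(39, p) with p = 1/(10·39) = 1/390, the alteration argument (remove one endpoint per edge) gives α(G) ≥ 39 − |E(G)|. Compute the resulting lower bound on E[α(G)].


E[|E(G)|] = C(39, 2)·p = 741 · (1/390) = 19/10.
E[α(G)] ≥ n − E[|E(G)|] = 39 − 19/10 = 371/10.
Numerically: ≈ 37.100000.
(This is only a lower bound; the true E[α(G)] may be larger.)

E[α(G)] ≥ 371/10 ≈ 37.100000.


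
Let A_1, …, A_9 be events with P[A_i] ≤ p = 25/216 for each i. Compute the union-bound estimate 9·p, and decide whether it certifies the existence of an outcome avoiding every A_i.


Union bound: P[∪_{i=1}^{9} A_i] ≤ Σ_i P[A_i] ≤ 9·p = 9·(25/216) = 25/24.
Numerically: 25/24 ≈ 1.04167.
Is 25/24 < 1? NO.
Since the bound 25/24 is ≥ 1, the union bound is uninformative here; it does NOT by itself certify existence.

9·p = 25/24 ≈ 1.04167; existence NOT certified by the union bound.


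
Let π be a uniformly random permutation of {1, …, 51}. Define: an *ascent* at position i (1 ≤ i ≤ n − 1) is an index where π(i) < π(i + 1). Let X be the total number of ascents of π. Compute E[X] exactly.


Write X = Σ X_I over i = 1, …, 50, with X_I the indicator of one ascent.
There are 50 indicators.
For each fixed i, the pair (π(i), π(i+1)) is a uniformly random ordered pair of distinct values from {1, …, 51}; by symmetry P[π(i) < π(i+1)] = 1/2.
By linearity: E[X] = 50 · (1/2) = (51 − 1) · (1/2) = 25 ≈ 25.000000.

E[X] = 25 = 25.000000.


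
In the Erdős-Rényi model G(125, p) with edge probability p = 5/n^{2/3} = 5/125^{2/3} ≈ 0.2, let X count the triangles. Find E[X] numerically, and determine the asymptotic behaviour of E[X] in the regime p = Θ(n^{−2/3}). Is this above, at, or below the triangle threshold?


Number of potential triangles: C(125, 3) = 317750.
Each occurs with probability p³ ≈ (0.2)³ ≈ 8.00000000e-03.
By linearity: E[X] = C(125, 3)·p³ ≈ 317750 · 8.00000000e-03 ≈ 2542.000000.
Since α = 2/3 < 1, p = c/n^{2/3} ≫ 1/n is above the triangle threshold p ~ 1/n. Asymptotically E[X] ~ (c³/6)·n^{3(1−α)} = (5³/6)·n^{1} → ∞; triangles are abundant w.h.p.

E[X] ≈ 2542.000000; in regime p = Θ(1/n^{2/3}) E[X] diverges (above the triangle threshold p ~ 1/n).


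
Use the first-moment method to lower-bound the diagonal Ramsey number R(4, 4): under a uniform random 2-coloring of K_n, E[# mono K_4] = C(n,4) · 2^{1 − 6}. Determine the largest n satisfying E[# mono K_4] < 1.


We need C(n, 4) · 2^{1 − 6} < 1, i.e. C(n, 4) < 2^{6 − 1} = 32.
Check values of n near the boundary:
  n = 4: C(4, 4) = 1; 1 < 32? YES
  n = 5: C(5, 4) = 5; 5 < 32? YES
  n = 6: C(6, 4) = 15; 15 < 32? YES
  n = 7: C(7, 4) = 35; 35 < 32? NO
  n = 8: C(8, 4) = 70; 70 < 32? NO
  n = 9: C(9, 4) = 126; 126 < 32? NO
The largest n with C(n, 4) < 32 is n = 6 (where E[X] = 15/32 ≈ 0.4687500). Hence R(4, 4) > 6, i.e. R(4, 4) ≥ 7.

Largest n = 6; hence R(4, 4) > 6.


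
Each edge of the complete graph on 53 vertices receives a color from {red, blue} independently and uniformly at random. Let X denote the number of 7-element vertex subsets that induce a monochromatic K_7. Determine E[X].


Let X = Σ_S X_S over the C(53, 7) = 154143080 subsets S of size 7, where X_S = 1 if the K_7 on S is monochromatic.
For a fixed S, the K_7 on S has C(7, 2) = 21 edges. P[all 21 edges red] = (1/2)^21, and likewise for blue, so P[monochromatic] = 2·(1/2)^21 = 2^{1 − 21} = 1/1048576.
By linearity of expectation: E[X] = C(53, 7) · 2^{1 − 21} = 154143080 · 1/1048576 = 19267885/131072.
Numerically: E[X] ≈ 147.00230.

E[X] = C(53,7)·2^(1−C(7,2)) = 19267885/131072 ≈ 147.00230.


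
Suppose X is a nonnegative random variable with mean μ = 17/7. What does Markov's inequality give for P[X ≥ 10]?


μ = E[X] = 17/7, a = 10.
Markov: P[X ≥ 10] ≤ μ/a = (17/7)/10 = 17/70.
Numerically: ≈ 0.2429.
(Since a = 10 > μ = 2.4286, the bound 17/70 is < 1 and informative.)

P[X ≥ 10] ≤ 17/70 ≈ 0.2429.


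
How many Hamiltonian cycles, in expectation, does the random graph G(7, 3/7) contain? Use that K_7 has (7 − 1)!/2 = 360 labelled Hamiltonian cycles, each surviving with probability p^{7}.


K_7 has (7 − 1)!/2 = 360 labelled Hamiltonian cycles.
For each such Hamiltonian cycle H, let X_H = 1 if all 7 edges of H are present in G. Then P[X_H = 1] = p^{7} = (3/7)^{7} = 2187/823543.
By linearity of expectation: E[X] = Σ_H E[X_H] = 360 · p^{7} = 360 · 2187/823543 = 787320/823543.
Numerically: E[X] ≈ 0.956.

E[X] = 360 · (3/7)^{7} = 787320/823543 ≈ 0.956.


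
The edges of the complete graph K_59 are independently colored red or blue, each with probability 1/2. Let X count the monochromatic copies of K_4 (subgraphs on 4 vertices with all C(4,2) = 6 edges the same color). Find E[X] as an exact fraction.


Let X = Σ_S X_S over the C(59, 4) = 455126 subsets S of size 4, where X_S = 1 if the K_4 on S is monochromatic.
For a fixed S, the K_4 on S has C(4, 2) = 6 edges. P[all 6 edges red] = (1/2)^6, and likewise for blue, so P[monochromatic] = 2·(1/2)^6 = 2^{1 − 6} = 1/32.
By linearity: E[X] = C(59, 4) · 2^{1 − 6} = 455126 · 1/32 = 227563/16.
Numerically: E[X] ≈ 14222.68750.

E[X] = C(59,4)·2^(1−C(4,2)) = 227563/16 ≈ 14222.68750.


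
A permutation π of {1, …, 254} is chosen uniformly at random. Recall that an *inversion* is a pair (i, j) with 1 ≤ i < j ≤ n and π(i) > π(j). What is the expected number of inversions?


Write X = Σ X_I over the C(254, 2) = 32131 pairs i < j, with X_I the indicator of one inversion.
There are 32131 indicators.
For each fixed pair i < j, the values π(i) and π(j) are two distinct elements of {1, …, 254} in uniformly random order; by symmetry P[π(i) > π(j)] = 1/2.
By linearity: E[X] = 32131 · (1/2) = C(254, 2) · (1/2) = 32131/2 = 32131/2 ≈ 16065.50000.

E[X] = 32131/2 = 16065.50000.


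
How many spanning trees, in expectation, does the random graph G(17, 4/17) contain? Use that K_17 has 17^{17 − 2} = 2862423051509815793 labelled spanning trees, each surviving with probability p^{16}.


K_17 has 17^{17 − 2} = 2862423051509815793 labelled spanning trees.
For each such spanning tree H, let X_H = 1 if all 16 edges of H are present in G. Then P[X_H = 1] = p^{16} = (4/17)^{16} = 4294967296/48661191875666868481.
By linearity: E[X] = Σ_H E[X_H] = 2862423051509815793 · p^{16} = 2862423051509815793 · 4294967296/48661191875666868481 = 4294967296/17.
Numerically: E[X] ≈ 2.52645e+08.

E[X] = 2862423051509815793 · (4/17)^{16} = 4294967296/17 ≈ 2.52645e+08.


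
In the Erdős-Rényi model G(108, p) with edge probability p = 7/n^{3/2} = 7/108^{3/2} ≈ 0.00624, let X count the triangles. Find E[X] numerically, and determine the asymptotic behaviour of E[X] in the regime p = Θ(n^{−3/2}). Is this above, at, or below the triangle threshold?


Number of potential triangles: C(108, 3) = 204156.
Each occurs with probability p³ ≈ (0.00624)³ ≈ 2.42598e-07.
By linearity: E[X] = C(108, 3)·p³ ≈ 204156 · 2.42598e-07 ≈ 0.050.
Since α = 3/2 > 1, p = c/n^{3/2} = o(1/n) is below the triangle threshold p ~ 1/n. Asymptotically E[X] ~ (c³/6)·n^{3(1−α)} = (7³/6)·n^{-1.5} → 0, so by Markov's inequality G has no triangles w.h.p.

E[X] ≈ 0.050; in regime p = Θ(1/n^{3/2}) E[X] tends to 0 (below the triangle threshold p ~ 1/n).


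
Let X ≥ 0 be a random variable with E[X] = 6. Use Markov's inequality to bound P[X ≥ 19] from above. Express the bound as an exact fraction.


μ = E[X] = 6, a = 19.
Markov: P[X ≥ 19] ≤ μ/a = (6)/19 = 6/19.
Numerically: ≈ 0.31579.
(Since a = 19 > μ = 6.00000, the bound 6/19 is < 1 and informative.)

P[X ≥ 19] ≤ 6/19 ≈ 0.31579.


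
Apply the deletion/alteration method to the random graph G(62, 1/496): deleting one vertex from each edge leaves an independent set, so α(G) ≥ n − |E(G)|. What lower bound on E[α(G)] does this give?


E[|E(G)|] = C(62, 2)·p = 1891 · (1/496) = 61/16.
E[α(G)] ≥ n − E[|E(G)|] = 62 − 61/16 = 931/16.
Numerically: ≈ 58.1875.
(This is only a lower bound; the true E[α(G)] may be larger.)

E[α(G)] ≥ 931/16 ≈ 58.1875.


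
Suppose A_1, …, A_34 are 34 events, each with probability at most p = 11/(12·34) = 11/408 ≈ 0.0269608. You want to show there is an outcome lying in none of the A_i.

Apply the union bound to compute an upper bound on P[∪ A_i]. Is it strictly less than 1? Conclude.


Union bound: P[∪_{i=1}^{34} A_i] ≤ Σ_i P[A_i] ≤ 34·p = 34·(11/408) = 11/12.
Numerically: 11/12 ≈ 0.9166667.
Is 11/12 < 1? YES.
Since P[∪ A_i] ≤ 11/12 < 1, the complement has P[∩ A_i^c] ≥ 1 − 11/12 = 1/12 > 0, so some outcome avoids every A_i.

34·p = 11/12 ≈ 0.9166667; existence CERTIFIED by the union bound.


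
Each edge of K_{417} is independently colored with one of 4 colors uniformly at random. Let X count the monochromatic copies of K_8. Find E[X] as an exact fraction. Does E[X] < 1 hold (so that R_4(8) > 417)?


E[X] = C(417, 8) · 4^{1 − 28} = 21194845068522060 · 4^{−27} = 21194845068522060/18014398509481984.
As a reduced fraction: E[X] = 5298711267130515/4503599627370496 ≈ 1.1765502.
Is E[X] < 1? NO.
Since E[X] ≥ 1, the first-moment bound is inconclusive at n = 417; it does NOT by itself certify R_4(8) > 417.

E[X] = 5298711267130515/4503599627370496 ≈ 1.1765502; E[X] ≥ 1; first-moment method inconclusive here.
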